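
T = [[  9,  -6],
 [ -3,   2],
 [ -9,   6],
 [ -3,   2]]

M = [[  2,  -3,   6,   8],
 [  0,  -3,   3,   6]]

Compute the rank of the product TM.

1

First compute TM:
[[ 18,  -9,  36,  36],
 [ -6,   3, -12, -12],
 [-18,   9, -36, -36],
 [ -6,   3, -12, -12]]
Now row reduce the product.
R2 ← R2 + (1/3)·R1: [0, 0, 0, 0]
R3 ← R3 + R1: [0, 0, 0, 0]
R4 ← R4 + (1/3)·R1: [0, 0, 0, 0]
1 nonzero row, so rank(TM) = 1.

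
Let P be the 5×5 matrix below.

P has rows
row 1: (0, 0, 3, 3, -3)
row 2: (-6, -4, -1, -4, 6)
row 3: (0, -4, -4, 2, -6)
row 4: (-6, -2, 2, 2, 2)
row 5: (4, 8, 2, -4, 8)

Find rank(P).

4

Row reduce to echelon form.
Swap R1 ↔ R2
R4 ← R4 − R1: [0, 2, 3, 6, -4]
R5 ← R5 + (2/3)·R1: [0, 16/3, 4/3, -20/3, 12]
Swap R2 ↔ R3
R4 ← R4 + (1/2)·R2: [0, 0, 1, 7, -7]
R5 ← R5 + (4/3)·R2: [0, 0, -4, -4, 4]
R4 ← R4 − (1/3)·R3: [0, 0, 0, 6, -6]
R5 ← R5 + (4/3)·R3: [0, 0, 0, 0, 0]
Echelon form has 4 nonzero rows, so rank(P) = 4.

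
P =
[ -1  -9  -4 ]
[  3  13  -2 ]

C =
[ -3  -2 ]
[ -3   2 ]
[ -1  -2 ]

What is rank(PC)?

2

First compute PC:
[[ 34,  -8],
 [-46,  24]]
Now row reduce the product.
R2 ← R2 + (23/17)·R1: [0, 224/17]
2 nonzero rows, so rank(PC) = 2.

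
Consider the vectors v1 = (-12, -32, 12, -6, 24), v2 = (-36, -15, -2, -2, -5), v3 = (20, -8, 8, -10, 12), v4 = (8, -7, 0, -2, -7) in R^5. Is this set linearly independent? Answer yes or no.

yes

Form the matrix with these vectors as rows and row reduce.
R2 ← R2 − (3)·R1: [0, 81, -38, 16, -77]
R3 ← R3 + (5/3)·R1: [0, -184/3, 28, -20, 52]
R4 ← R4 + (2/3)·R1: [0, -85/3, 8, -6, 9]
R3 ← R3 + (184/243)·R2: [0, 0, -188/243, -1916/243, -1532/243]
R4 ← R4 + (85/243)·R2: [0, 0, -1286/243, -98/243, -4358/243]
R4 ← R4 − (643/94)·R3: [0, 0, 0, 2516/47, 1184/47]
4 nonzero rows, so the 4 vectors span a space of dimension 4.
Since 4 = 4, the vectors are linearly independent.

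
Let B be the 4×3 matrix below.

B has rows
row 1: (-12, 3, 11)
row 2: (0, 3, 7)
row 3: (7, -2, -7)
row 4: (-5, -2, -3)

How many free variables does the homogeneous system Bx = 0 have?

1

Row reduce to echelon form.
R3 ← R3 + (7/12)·R1: [0, -1/4, -7/12]
R4 ← R4 − (5/12)·R1: [0, -13/4, -91/12]
R3 ← R3 + (1/12)·R2: [0, 0, 0]
R4 ← R4 + (13/12)·R2: [0, 0, 0]
2 nonzero rows, so rank(B) = 2.
B has 3 columns; by rank–nullity, nullity = 3 − 2 = 1.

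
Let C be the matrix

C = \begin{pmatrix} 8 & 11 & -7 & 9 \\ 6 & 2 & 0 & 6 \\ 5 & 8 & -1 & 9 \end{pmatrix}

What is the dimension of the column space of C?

3

Row reduce to echelon form.
R2 ← R2 − (3/4)·R1: [0, -25/4, 21/4, -3/4]
R3 ← R3 − (5/8)·R1: [0, 9/8, 27/8, 27/8]
R3 ← R3 + (9/50)·R2: [0, 0, 108/25, 81/25]
Echelon form has 3 nonzero rows, so rank(C) = 3.
The column space has dimension equal to the rank: 3.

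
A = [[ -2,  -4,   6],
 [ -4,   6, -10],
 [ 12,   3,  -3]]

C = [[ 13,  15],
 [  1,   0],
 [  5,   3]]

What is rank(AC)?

2

First compute AC:
[[  0, -12],
 [-96, -90],
 [144, 171]]
Now row reduce the product.
Swap R1 ↔ R2
R3 ← R3 + (3/2)·R1: [0, 36]
R3 ← R3 + (3)·R2: [0, 0]
2 nonzero rows, so rank(AC) = 2.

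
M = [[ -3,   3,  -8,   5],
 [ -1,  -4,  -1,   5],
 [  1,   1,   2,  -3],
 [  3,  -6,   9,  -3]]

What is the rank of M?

2

Row reduce to echelon form.
R2 ← R2 − (1/3)·R1: [0, -5, 5/3, 10/3]
R3 ← R3 + (1/3)·R1: [0, 2, -2/3, -4/3]
R4 ← R4 + R1: [0, -3, 1, 2]
R3 ← R3 + (2/5)·R2: [0, 0, 0, 0]
R4 ← R4 − (3/5)·R2: [0, 0, 0, 0]
Echelon form has 2 nonzero rows, so rank(M) = 2.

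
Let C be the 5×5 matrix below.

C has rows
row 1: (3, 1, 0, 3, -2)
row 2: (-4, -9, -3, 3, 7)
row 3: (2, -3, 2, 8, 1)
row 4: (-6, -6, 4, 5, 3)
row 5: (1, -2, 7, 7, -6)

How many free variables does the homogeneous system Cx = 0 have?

Row reduce to echelon form.
R2 ← R2 + (4/3)·R1: [0, -23/3, -3, 7, 13/3]
R3 ← R3 − (2/3)·R1: [0, -11/3, 2, 6, 7/3]
R4 ← R4 + (2)·R1: [0, -4, 4, 11, -1]
R5 ← R5 − (1/3)·R1: [0, -7/3, 7, 6, -16/3]
R3 ← R3 − (11/23)·R2: [0, 0, 79/23, 61/23, 6/23]
R4 ← R4 − (12/23)·R2: [0, 0, 128/23, 169/23, -75/23]
R5 ← R5 − (7/23)·R2: [0, 0, 182/23, 89/23, -153/23]
R4 ← R4 − (128/79)·R3: [0, 0, 0, 241/79, -291/79]
R5 ← R5 − (182/79)·R3: [0, 0, 0, -177/79, -573/79]
R5 ← R5 + (177/241)·R4: [0, 0, 0, 0, -2400/241]
5 nonzero rows, so rank(C) = 5.
C has 5 columns; by rank–nullity, nullity = 5 − 5 = 0.

0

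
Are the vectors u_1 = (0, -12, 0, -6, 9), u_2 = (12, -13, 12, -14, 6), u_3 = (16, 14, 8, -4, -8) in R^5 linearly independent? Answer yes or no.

Form the matrix with these vectors as rows and row reduce.
Swap R1 ↔ R2
R3 ← R3 − (4/3)·R1: [0, 94/3, -8, 44/3, -16]
R3 ← R3 + (47/18)·R2: [0, 0, -8, -1, 15/2]
3 nonzero rows, so the 3 vectors span a space of dimension 3.
Since 3 = 3, the vectors are linearly independent.

yes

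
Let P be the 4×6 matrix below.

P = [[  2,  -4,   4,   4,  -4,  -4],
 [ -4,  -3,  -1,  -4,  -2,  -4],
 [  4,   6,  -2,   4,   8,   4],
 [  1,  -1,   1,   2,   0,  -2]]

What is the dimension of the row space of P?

Row reduce to echelon form.
R2 ← R2 + (2)·R1: [0, -11, 7, 4, -10, -12]
R3 ← R3 − (2)·R1: [0, 14, -10, -4, 16, 12]
R4 ← R4 − (1/2)·R1: [0, 1, -1, 0, 2, 0]
R3 ← R3 + (14/11)·R2: [0, 0, -12/11, 12/11, 36/11, -36/11]
R4 ← R4 + (1/11)·R2: [0, 0, -4/11, 4/11, 12/11, -12/11]
R4 ← R4 − (1/3)·R3: [0, 0, 0, 0, 0, 0]
Echelon form has 3 nonzero rows, so rank(P) = 3.
The row space has dimension equal to the rank: 3.

3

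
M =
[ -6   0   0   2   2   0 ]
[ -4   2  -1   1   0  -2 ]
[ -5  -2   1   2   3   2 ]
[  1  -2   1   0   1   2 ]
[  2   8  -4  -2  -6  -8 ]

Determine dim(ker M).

4

Row reduce to echelon form.
R2 ← R2 − (2/3)·R1: [0, 2, -1, -1/3, -4/3, -2]
R3 ← R3 − (5/6)·R1: [0, -2, 1, 1/3, 4/3, 2]
R4 ← R4 + (1/6)·R1: [0, -2, 1, 1/3, 4/3, 2]
R5 ← R5 + (1/3)·R1: [0, 8, -4, -4/3, -16/3, -8]
R3 ← R3 + R2: [0, 0, 0, 0, 0, 0]
R4 ← R4 + R2: [0, 0, 0, 0, 0, 0]
R5 ← R5 − (4)·R2: [0, 0, 0, 0, 0, 0]
2 nonzero rows, so rank(M) = 2.
M has 6 columns; by rank–nullity, nullity = 6 − 2 = 4.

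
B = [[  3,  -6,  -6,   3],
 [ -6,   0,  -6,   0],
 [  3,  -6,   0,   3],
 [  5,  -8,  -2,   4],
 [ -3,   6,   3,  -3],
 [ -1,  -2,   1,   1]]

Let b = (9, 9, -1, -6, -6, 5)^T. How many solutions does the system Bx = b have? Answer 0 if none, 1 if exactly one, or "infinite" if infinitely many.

0

Row reduce the augmented matrix [B | b].
R2 ← R2 + (2)·R1: [0, -12, -18, 6, 27]
R3 ← R3 − R1: [0, 0, 6, 0, -10]
R4 ← R4 − (5/3)·R1: [0, 2, 8, -1, -21]
R5 ← R5 + R1: [0, 0, -3, 0, 3]
R6 ← R6 + (1/3)·R1: [0, -4, -1, 2, 8]
R4 ← R4 + (1/6)·R2: [0, 0, 5, 0, -33/2]
R6 ← R6 − (1/3)·R2: [0, 0, 5, 0, -1]
R4 ← R4 − (5/6)·R3: [0, 0, 0, 0, -49/6]
R5 ← R5 + (1/2)·R3: [0, 0, 0, 0, -2]
R6 ← R6 − (5/6)·R3: [0, 0, 0, 0, 22/3]
R5 ← R5 − (12/49)·R4: [0, 0, 0, 0, 0]
R6 ← R6 + (44/49)·R4: [0, 0, 0, 0, 0]
The echelon form has 4 nonzero rows; the last pivot sits in the augmented column, so rank(B) = 3 but rank([B|b]) = 4.
Since the ranks differ, the system is inconsistent.
It has no solutions.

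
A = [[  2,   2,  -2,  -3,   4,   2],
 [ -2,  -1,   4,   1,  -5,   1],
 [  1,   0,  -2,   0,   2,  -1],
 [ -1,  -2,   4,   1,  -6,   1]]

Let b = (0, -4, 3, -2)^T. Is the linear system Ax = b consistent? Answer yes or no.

Row reduce the augmented matrix [A | b].
R2 ← R2 + R1: [0, 1, 2, -2, -1, 3, -4]
R3 ← R3 − (1/2)·R1: [0, -1, -1, 3/2, 0, -2, 3]
R4 ← R4 + (1/2)·R1: [0, -1, 3, -1/2, -4, 2, -2]
R3 ← R3 + R2: [0, 0, 1, -1/2, -1, 1, -1]
R4 ← R4 + R2: [0, 0, 5, -5/2, -5, 5, -6]
R4 ← R4 − (5)·R3: [0, 0, 0, 0, 0, 0, -1]
The echelon form has 4 nonzero rows; the last pivot sits in the augmented column, so rank(A) = 3 but rank([A|b]) = 4.
Since the ranks differ, the system is inconsistent.

no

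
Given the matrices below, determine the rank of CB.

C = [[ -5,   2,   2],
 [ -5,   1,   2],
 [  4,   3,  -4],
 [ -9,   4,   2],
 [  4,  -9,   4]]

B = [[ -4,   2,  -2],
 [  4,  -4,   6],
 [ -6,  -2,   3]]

3

First compute CB:
[[ 16, -22,  28],
 [ 12, -18,  22],
 [ 20,   4,  -2],
 [ 40, -38,  48],
 [-76,  36, -50]]
Now row reduce the product.
R2 ← R2 − (3/4)·R1: [0, -3/2, 1]
R3 ← R3 − (5/4)·R1: [0, 63/2, -37]
R4 ← R4 − (5/2)·R1: [0, 17, -22]
R5 ← R5 + (19/4)·R1: [0, -137/2, 83]
R3 ← R3 + (21)·R2: [0, 0, -16]
R4 ← R4 + (34/3)·R2: [0, 0, -32/3]
R5 ← R5 − (137/3)·R2: [0, 0, 112/3]
R4 ← R4 − (2/3)·R3: [0, 0, 0]
R5 ← R5 + (7/3)·R3: [0, 0, 0]
3 nonzero rows, so rank(CB) = 3.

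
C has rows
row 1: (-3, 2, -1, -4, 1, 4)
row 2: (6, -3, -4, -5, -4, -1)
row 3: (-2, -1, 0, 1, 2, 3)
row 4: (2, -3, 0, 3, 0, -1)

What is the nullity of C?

Row reduce to echelon form.
R2 ← R2 + (2)·R1: [0, 1, -6, -13, -2, 7]
R3 ← R3 − (2/3)·R1: [0, -7/3, 2/3, 11/3, 4/3, 1/3]
R4 ← R4 + (2/3)·R1: [0, -5/3, -2/3, 1/3, 2/3, 5/3]
R3 ← R3 + (7/3)·R2: [0, 0, -40/3, -80/3, -10/3, 50/3]
R4 ← R4 + (5/3)·R2: [0, 0, -32/3, -64/3, -8/3, 40/3]
R4 ← R4 − (4/5)·R3: [0, 0, 0, 0, 0, 0]
3 nonzero rows, so rank(C) = 3.
C has 6 columns; by rank–nullity, nullity = 6 − 3 = 3.

3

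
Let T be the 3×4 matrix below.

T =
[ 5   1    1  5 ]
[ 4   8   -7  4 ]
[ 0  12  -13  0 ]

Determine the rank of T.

Row reduce to echelon form.
R2 ← R2 − (4/5)·R1: [0, 36/5, -39/5, 0]
R3 ← R3 − (5/3)·R2: [0, 0, 0, 0]
Echelon form has 2 nonzero rows, so rank(T) = 2.

2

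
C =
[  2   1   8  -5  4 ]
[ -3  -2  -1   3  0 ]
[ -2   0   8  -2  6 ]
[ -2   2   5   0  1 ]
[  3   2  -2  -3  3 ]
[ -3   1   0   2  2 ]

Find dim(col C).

4

Row reduce to echelon form.
R2 ← R2 + (3/2)·R1: [0, -1/2, 11, -9/2, 6]
R3 ← R3 + R1: [0, 1, 16, -7, 10]
R4 ← R4 + R1: [0, 3, 13, -5, 5]
R5 ← R5 − (3/2)·R1: [0, 1/2, -14, 9/2, -3]
R6 ← R6 + (3/2)·R1: [0, 5/2, 12, -11/2, 8]
R3 ← R3 + (2)·R2: [0, 0, 38, -16, 22]
R4 ← R4 + (6)·R2: [0, 0, 79, -32, 41]
R5 ← R5 + R2: [0, 0, -3, 0, 3]
R6 ← R6 + (5)·R2: [0, 0, 67, -28, 38]
R4 ← R4 − (79/38)·R3: [0, 0, 0, 24/19, -90/19]
R5 ← R5 + (3/38)·R3: [0, 0, 0, -24/19, 90/19]
R6 ← R6 − (67/38)·R3: [0, 0, 0, 4/19, -15/19]
R5 ← R5 + R4: [0, 0, 0, 0, 0]
R6 ← R6 − (1/6)·R4: [0, 0, 0, 0, 0]
Echelon form has 4 nonzero rows, so rank(C) = 4.
The column space has dimension equal to the rank: 4.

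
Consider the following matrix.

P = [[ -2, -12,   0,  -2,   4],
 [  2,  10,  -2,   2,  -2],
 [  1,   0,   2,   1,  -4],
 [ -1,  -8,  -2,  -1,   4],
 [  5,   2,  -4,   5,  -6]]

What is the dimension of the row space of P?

Row reduce to echelon form.
R2 ← R2 + R1: [0, -2, -2, 0, 2]
R3 ← R3 + (1/2)·R1: [0, -6, 2, 0, -2]
R4 ← R4 − (1/2)·R1: [0, -2, -2, 0, 2]
R5 ← R5 + (5/2)·R1: [0, -28, -4, 0, 4]
R3 ← R3 − (3)·R2: [0, 0, 8, 0, -8]
R4 ← R4 − R2: [0, 0, 0, 0, 0]
R5 ← R5 − (14)·R2: [0, 0, 24, 0, -24]
R5 ← R5 − (3)·R3: [0, 0, 0, 0, 0]
Echelon form has 3 nonzero rows, so rank(P) = 3.
The row space has dimension equal to the rank: 3.

3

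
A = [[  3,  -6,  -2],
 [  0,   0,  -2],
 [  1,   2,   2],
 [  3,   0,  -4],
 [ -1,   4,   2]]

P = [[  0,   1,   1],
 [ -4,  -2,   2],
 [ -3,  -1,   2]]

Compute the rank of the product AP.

2

First compute AP:
[[ 30,  17, -13],
 [  6,   2,  -4],
 [-14,  -5,   9],
 [ 12,   7,  -5],
 [-22, -11,  11]]
Now row reduce the product.
R2 ← R2 − (1/5)·R1: [0, -7/5, -7/5]
R3 ← R3 + (7/15)·R1: [0, 44/15, 44/15]
R4 ← R4 − (2/5)·R1: [0, 1/5, 1/5]
R5 ← R5 + (11/15)·R1: [0, 22/15, 22/15]
R3 ← R3 + (44/21)·R2: [0, 0, 0]
R4 ← R4 + (1/7)·R2: [0, 0, 0]
R5 ← R5 + (22/21)·R2: [0, 0, 0]
2 nonzero rows, so rank(AP) = 2.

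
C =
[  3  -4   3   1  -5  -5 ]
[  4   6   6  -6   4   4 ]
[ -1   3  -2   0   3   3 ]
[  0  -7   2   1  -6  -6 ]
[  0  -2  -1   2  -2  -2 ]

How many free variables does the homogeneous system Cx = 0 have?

Row reduce to echelon form.
R2 ← R2 − (4/3)·R1: [0, 34/3, 2, -22/3, 32/3, 32/3]
R3 ← R3 + (1/3)·R1: [0, 5/3, -1, 1/3, 4/3, 4/3]
R3 ← R3 − (5/34)·R2: [0, 0, -22/17, 24/17, -4/17, -4/17]
R4 ← R4 + (21/34)·R2: [0, 0, 55/17, -60/17, 10/17, 10/17]
R5 ← R5 + (3/17)·R2: [0, 0, -11/17, 12/17, -2/17, -2/17]
R4 ← R4 + (5/2)·R3: [0, 0, 0, 0, 0, 0]
R5 ← R5 − (1/2)·R3: [0, 0, 0, 0, 0, 0]
3 nonzero rows, so rank(C) = 3.
C has 6 columns; by rank–nullity, nullity = 6 − 3 = 3.

3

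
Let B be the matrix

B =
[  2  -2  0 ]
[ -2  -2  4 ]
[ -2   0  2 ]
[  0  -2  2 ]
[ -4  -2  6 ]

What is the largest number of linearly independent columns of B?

2

Row reduce to echelon form.
R2 ← R2 + R1: [0, -4, 4]
R3 ← R3 + R1: [0, -2, 2]
R5 ← R5 + (2)·R1: [0, -6, 6]
R3 ← R3 − (1/2)·R2: [0, 0, 0]
R4 ← R4 − (1/2)·R2: [0, 0, 0]
R5 ← R5 − (3/2)·R2: [0, 0, 0]
Echelon form has 2 nonzero rows, so rank(B) = 2.
The rank gives the maximum number of linearly independent columns: 2.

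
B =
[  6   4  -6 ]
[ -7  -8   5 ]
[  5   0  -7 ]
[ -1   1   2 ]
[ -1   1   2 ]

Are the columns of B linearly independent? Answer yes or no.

Row reduce B to echelon form.
R2 ← R2 + (7/6)·R1: [0, -10/3, -2]
R3 ← R3 − (5/6)·R1: [0, -10/3, -2]
R4 ← R4 + (1/6)·R1: [0, 5/3, 1]
R5 ← R5 + (1/6)·R1: [0, 5/3, 1]
R3 ← R3 − R2: [0, 0, 0]
R4 ← R4 + (1/2)·R2: [0, 0, 0]
R5 ← R5 + (1/2)·R2: [0, 0, 0]
2 pivots among 3 columns.
Only 2 < 3 pivot columns, so the columns are linearly dependent.

no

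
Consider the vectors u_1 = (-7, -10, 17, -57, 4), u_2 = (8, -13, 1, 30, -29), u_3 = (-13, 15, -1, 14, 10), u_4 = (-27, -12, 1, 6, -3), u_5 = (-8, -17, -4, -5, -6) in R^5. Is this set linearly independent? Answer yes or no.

yes

Form the matrix with these vectors as rows and row reduce.
R2 ← R2 + (8/7)·R1: [0, -171/7, 143/7, -246/7, -171/7]
R3 ← R3 − (13/7)·R1: [0, 235/7, -228/7, 839/7, 18/7]
R4 ← R4 − (27/7)·R1: [0, 186/7, -452/7, 1581/7, -129/7]
R5 ← R5 − (8/7)·R1: [0, -39/7, -164/7, 421/7, -74/7]
R3 ← R3 + (235/171)·R2: [0, 0, -769/171, 4079/57, -31]
R4 ← R4 + (62/57)·R2: [0, 0, -2414/57, 3565/19, -45]
R5 ← R5 − (13/57)·R2: [0, 0, -1601/57, 1295/19, -5]
R4 ← R4 − (7242/769)·R3: [0, 0, 0, -373959/769, 189897/769]
R5 ← R5 − (4803/769)·R3: [0, 0, 0, -291296/769, 145048/769]
R5 ← R5 − (291296/373959)·R4: [0, 0, 0, 0, -465640/124653]
5 nonzero rows, so the 5 vectors span a space of dimension 5.
Since 5 = 5, the vectors are linearly independent.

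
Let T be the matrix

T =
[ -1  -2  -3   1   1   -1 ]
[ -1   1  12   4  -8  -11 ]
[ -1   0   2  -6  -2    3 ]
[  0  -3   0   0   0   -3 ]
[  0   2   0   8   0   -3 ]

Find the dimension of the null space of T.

1

Row reduce to echelon form.
R2 ← R2 − R1: [0, 3, 15, 3, -9, -10]
R3 ← R3 − R1: [0, 2, 5, -7, -3, 4]
R3 ← R3 − (2/3)·R2: [0, 0, -5, -9, 3, 32/3]
R4 ← R4 + R2: [0, 0, 15, 3, -9, -13]
R5 ← R5 − (2/3)·R2: [0, 0, -10, 6, 6, 11/3]
R4 ← R4 + (3)·R3: [0, 0, 0, -24, 0, 19]
R5 ← R5 − (2)·R3: [0, 0, 0, 24, 0, -53/3]
R5 ← R5 + R4: [0, 0, 0, 0, 0, 4/3]
5 nonzero rows, so rank(T) = 5.
T has 6 columns; by rank–nullity, nullity = 6 − 5 = 1.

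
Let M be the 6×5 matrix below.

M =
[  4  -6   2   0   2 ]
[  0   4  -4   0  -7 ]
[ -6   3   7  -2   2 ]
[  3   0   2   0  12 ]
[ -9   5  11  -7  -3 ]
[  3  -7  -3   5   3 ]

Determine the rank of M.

Row reduce to echelon form.
R3 ← R3 + (3/2)·R1: [0, -6, 10, -2, 5]
R4 ← R4 − (3/4)·R1: [0, 9/2, 1/2, 0, 21/2]
R5 ← R5 + (9/4)·R1: [0, -17/2, 31/2, -7, 3/2]
R6 ← R6 − (3/4)·R1: [0, -5/2, -9/2, 5, 3/2]
R3 ← R3 + (3/2)·R2: [0, 0, 4, -2, -11/2]
R4 ← R4 − (9/8)·R2: [0, 0, 5, 0, 147/8]
R5 ← R5 + (17/8)·R2: [0, 0, 7, -7, -107/8]
R6 ← R6 + (5/8)·R2: [0, 0, -7, 5, -23/8]
R4 ← R4 − (5/4)·R3: [0, 0, 0, 5/2, 101/4]
R5 ← R5 − (7/4)·R3: [0, 0, 0, -7/2, -15/4]
R6 ← R6 + (7/4)·R3: [0, 0, 0, 3/2, -25/2]
R5 ← R5 + (7/5)·R4: [0, 0, 0, 0, 158/5]
R6 ← R6 − (3/5)·R4: [0, 0, 0, 0, -553/20]
R6 ← R6 + (7/8)·R5: [0, 0, 0, 0, 0]
Echelon form has 5 nonzero rows, so rank(M) = 5.

5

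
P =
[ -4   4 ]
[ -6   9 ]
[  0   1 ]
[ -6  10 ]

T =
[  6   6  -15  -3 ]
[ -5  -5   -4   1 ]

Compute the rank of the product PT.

First compute PT:
[[-44, -44,  44,  16],
 [-81, -81,  54,  27],
 [ -5,  -5,  -4,   1],
 [-86, -86,  50,  28]]
Now row reduce the product.
R2 ← R2 − (81/44)·R1: [0, 0, -27, -27/11]
R3 ← R3 − (5/44)·R1: [0, 0, -9, -9/11]
R4 ← R4 − (43/22)·R1: [0, 0, -36, -36/11]
R3 ← R3 − (1/3)·R2: [0, 0, 0, 0]
R4 ← R4 − (4/3)·R2: [0, 0, 0, 0]
2 nonzero rows, so rank(PT) = 2.

2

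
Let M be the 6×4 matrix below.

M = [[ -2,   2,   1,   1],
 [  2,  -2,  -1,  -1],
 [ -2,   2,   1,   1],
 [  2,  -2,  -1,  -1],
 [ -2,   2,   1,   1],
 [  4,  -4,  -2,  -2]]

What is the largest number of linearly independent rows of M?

1

Row reduce to echelon form.
R2 ← R2 + R1: [0, 0, 0, 0]
R3 ← R3 − R1: [0, 0, 0, 0]
R4 ← R4 + R1: [0, 0, 0, 0]
R5 ← R5 − R1: [0, 0, 0, 0]
R6 ← R6 + (2)·R1: [0, 0, 0, 0]
Echelon form has 1 nonzero row, so rank(M) = 1.
The rank gives the maximum number of linearly independent rows: 1.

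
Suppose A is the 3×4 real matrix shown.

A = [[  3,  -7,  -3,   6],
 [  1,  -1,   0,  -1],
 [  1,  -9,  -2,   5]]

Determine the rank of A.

Row reduce to echelon form.
R2 ← R2 − (1/3)·R1: [0, 4/3, 1, -3]
R3 ← R3 − (1/3)·R1: [0, -20/3, -1, 3]
R3 ← R3 + (5)·R2: [0, 0, 4, -12]
Echelon form has 3 nonzero rows, so rank(A) = 3.

3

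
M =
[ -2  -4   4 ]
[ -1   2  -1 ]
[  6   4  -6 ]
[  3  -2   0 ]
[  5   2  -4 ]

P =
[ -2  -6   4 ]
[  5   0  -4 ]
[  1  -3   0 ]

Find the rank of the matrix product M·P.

2

First compute MP:
[[-12,   0,   8],
 [ 11,   9, -12],
 [  2, -18,   8],
 [-16, -18,  20],
 [ -4, -18,  12]]
Now row reduce the product.
R2 ← R2 + (11/12)·R1: [0, 9, -14/3]
R3 ← R3 + (1/6)·R1: [0, -18, 28/3]
R4 ← R4 − (4/3)·R1: [0, -18, 28/3]
R5 ← R5 − (1/3)·R1: [0, -18, 28/3]
R3 ← R3 + (2)·R2: [0, 0, 0]
R4 ← R4 + (2)·R2: [0, 0, 0]
R5 ← R5 + (2)·R2: [0, 0, 0]
2 nonzero rows, so rank(MP) = 2.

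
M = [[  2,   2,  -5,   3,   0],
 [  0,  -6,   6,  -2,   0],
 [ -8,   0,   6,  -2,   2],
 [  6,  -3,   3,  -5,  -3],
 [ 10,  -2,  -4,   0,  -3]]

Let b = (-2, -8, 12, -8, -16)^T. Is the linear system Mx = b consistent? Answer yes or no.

yes

Row reduce the augmented matrix [M | b].
R3 ← R3 + (4)·R1: [0, 8, -14, 10, 2, 4]
R4 ← R4 − (3)·R1: [0, -9, 18, -14, -3, -2]
R5 ← R5 − (5)·R1: [0, -12, 21, -15, -3, -6]
R3 ← R3 + (4/3)·R2: [0, 0, -6, 22/3, 2, -20/3]
R4 ← R4 − (3/2)·R2: [0, 0, 9, -11, -3, 10]
R5 ← R5 − (2)·R2: [0, 0, 9, -11, -3, 10]
R4 ← R4 + (3/2)·R3: [0, 0, 0, 0, 0, 0]
R5 ← R5 + (3/2)·R3: [0, 0, 0, 0, 0, 0]
The echelon form has 3 nonzero rows, and every pivot lies in the first 5 columns, so rank(M) = rank([M|b]) = 3.
The system is consistent.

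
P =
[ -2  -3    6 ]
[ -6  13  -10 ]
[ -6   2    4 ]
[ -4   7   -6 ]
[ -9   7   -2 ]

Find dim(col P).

3

Row reduce to echelon form.
R2 ← R2 − (3)·R1: [0, 22, -28]
R3 ← R3 − (3)·R1: [0, 11, -14]
R4 ← R4 − (2)·R1: [0, 13, -18]
R5 ← R5 − (9/2)·R1: [0, 41/2, -29]
R3 ← R3 − (1/2)·R2: [0, 0, 0]
R4 ← R4 − (13/22)·R2: [0, 0, -16/11]
R5 ← R5 − (41/44)·R2: [0, 0, -32/11]
Swap R3 ↔ R4
R5 ← R5 − (2)·R3: [0, 0, 0]
Echelon form has 3 nonzero rows, so rank(P) = 3.
The column space has dimension equal to the rank: 3.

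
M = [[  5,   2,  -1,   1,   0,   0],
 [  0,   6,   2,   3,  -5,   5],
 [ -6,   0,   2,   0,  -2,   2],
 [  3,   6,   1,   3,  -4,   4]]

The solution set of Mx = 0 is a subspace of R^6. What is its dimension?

4

Row reduce to echelon form.
R3 ← R3 + (6/5)·R1: [0, 12/5, 4/5, 6/5, -2, 2]
R4 ← R4 − (3/5)·R1: [0, 24/5, 8/5, 12/5, -4, 4]
R3 ← R3 − (2/5)·R2: [0, 0, 0, 0, 0, 0]
R4 ← R4 − (4/5)·R2: [0, 0, 0, 0, 0, 0]
2 nonzero rows, so rank(M) = 2.
M has 6 columns; by rank–nullity, nullity = 6 − 2 = 4.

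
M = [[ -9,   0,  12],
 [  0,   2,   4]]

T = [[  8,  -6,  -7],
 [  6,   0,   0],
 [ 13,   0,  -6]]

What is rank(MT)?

First compute MT:
[[ 84,  54,  -9],
 [ 64,   0, -24]]
Now row reduce the product.
R2 ← R2 − (16/21)·R1: [0, -288/7, -120/7]
2 nonzero rows, so rank(MT) = 2.

2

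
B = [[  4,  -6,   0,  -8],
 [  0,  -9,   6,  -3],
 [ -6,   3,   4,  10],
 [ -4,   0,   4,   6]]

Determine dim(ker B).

2

Row reduce to echelon form.
R3 ← R3 + (3/2)·R1: [0, -6, 4, -2]
R4 ← R4 + R1: [0, -6, 4, -2]
R3 ← R3 − (2/3)·R2: [0, 0, 0, 0]
R4 ← R4 − (2/3)·R2: [0, 0, 0, 0]
2 nonzero rows, so rank(B) = 2.
B has 4 columns; by rank–nullity, nullity = 4 − 2 = 2.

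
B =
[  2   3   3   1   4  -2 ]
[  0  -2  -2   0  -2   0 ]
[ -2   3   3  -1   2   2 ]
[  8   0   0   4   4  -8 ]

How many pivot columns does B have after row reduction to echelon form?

Row reduce to echelon form.
R3 ← R3 + R1: [0, 6, 6, 0, 6, 0]
R4 ← R4 − (4)·R1: [0, -12, -12, 0, -12, 0]
R3 ← R3 + (3)·R2: [0, 0, 0, 0, 0, 0]
R4 ← R4 − (6)·R2: [0, 0, 0, 0, 0, 0]
Echelon form has 2 nonzero rows, so rank(B) = 2.
Each nonzero row contributes one pivot column: 2 pivot columns.

2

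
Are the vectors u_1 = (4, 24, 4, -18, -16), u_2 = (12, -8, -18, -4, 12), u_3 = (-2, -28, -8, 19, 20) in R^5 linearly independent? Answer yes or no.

no

Form the matrix with these vectors as rows and row reduce.
R2 ← R2 − (3)·R1: [0, -80, -30, 50, 60]
R3 ← R3 + (1/2)·R1: [0, -16, -6, 10, 12]
R3 ← R3 − (1/5)·R2: [0, 0, 0, 0, 0]
2 nonzero rows, so the 3 vectors span a space of dimension 2.
Since 2 < 3, the vectors are linearly dependent.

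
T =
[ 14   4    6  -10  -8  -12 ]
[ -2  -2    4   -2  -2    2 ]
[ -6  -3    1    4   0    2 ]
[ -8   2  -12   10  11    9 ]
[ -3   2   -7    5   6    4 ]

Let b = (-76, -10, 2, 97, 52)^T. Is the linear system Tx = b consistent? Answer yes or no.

Row reduce the augmented matrix [T | b].
R2 ← R2 + (1/7)·R1: [0, -10/7, 34/7, -24/7, -22/7, 2/7, -146/7]
R3 ← R3 + (3/7)·R1: [0, -9/7, 25/7, -2/7, -24/7, -22/7, -214/7]
R4 ← R4 + (4/7)·R1: [0, 30/7, -60/7, 30/7, 45/7, 15/7, 375/7]
R5 ← R5 + (3/14)·R1: [0, 20/7, -40/7, 20/7, 30/7, 10/7, 250/7]
R3 ← R3 − (9/10)·R2: [0, 0, -4/5, 14/5, -3/5, -17/5, -59/5]
R4 ← R4 + (3)·R2: [0, 0, 6, -6, -3, 3, -9]
R5 ← R5 + (2)·R2: [0, 0, 4, -4, -2, 2, -6]
R4 ← R4 + (15/2)·R3: [0, 0, 0, 15, -15/2, -45/2, -195/2]
R5 ← R5 + (5)·R3: [0, 0, 0, 10, -5, -15, -65]
R5 ← R5 − (2/3)·R4: [0, 0, 0, 0, 0, 0, 0]
The echelon form has 4 nonzero rows, and every pivot lies in the first 6 columns, so rank(T) = rank([T|b]) = 4.
The system is consistent.

yes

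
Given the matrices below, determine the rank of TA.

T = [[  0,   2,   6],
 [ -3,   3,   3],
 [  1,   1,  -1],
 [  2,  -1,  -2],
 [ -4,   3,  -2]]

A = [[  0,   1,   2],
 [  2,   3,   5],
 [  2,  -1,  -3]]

2

First compute TA:
[[ 16,   0,  -8],
 [ 12,   3,   0],
 [  0,   5,  10],
 [ -6,   1,   5],
 [  2,   7,  13]]
Now row reduce the product.
R2 ← R2 − (3/4)·R1: [0, 3, 6]
R4 ← R4 + (3/8)·R1: [0, 1, 2]
R5 ← R5 − (1/8)·R1: [0, 7, 14]
R3 ← R3 − (5/3)·R2: [0, 0, 0]
R4 ← R4 − (1/3)·R2: [0, 0, 0]
R5 ← R5 − (7/3)·R2: [0, 0, 0]
2 nonzero rows, so rank(TA) = 2.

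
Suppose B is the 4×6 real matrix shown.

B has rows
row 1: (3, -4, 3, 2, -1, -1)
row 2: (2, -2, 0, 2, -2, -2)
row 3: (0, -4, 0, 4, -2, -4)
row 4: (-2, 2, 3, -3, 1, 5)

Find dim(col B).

4

Row reduce to echelon form.
R2 ← R2 − (2/3)·R1: [0, 2/3, -2, 2/3, -4/3, -4/3]
R4 ← R4 + (2/3)·R1: [0, -2/3, 5, -5/3, 1/3, 13/3]
R3 ← R3 + (6)·R2: [0, 0, -12, 8, -10, -12]
R4 ← R4 + R2: [0, 0, 3, -1, -1, 3]
R4 ← R4 + (1/4)·R3: [0, 0, 0, 1, -7/2, 0]
Echelon form has 4 nonzero rows, so rank(B) = 4.
The column space has dimension equal to the rank: 4.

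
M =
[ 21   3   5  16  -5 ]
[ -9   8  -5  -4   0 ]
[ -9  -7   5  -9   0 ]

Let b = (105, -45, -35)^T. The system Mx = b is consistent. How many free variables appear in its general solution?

Row reduce the augmented matrix [M | b].
R2 ← R2 + (3/7)·R1: [0, 65/7, -20/7, 20/7, -15/7, 0]
R3 ← R3 + (3/7)·R1: [0, -40/7, 50/7, -15/7, -15/7, 10]
R3 ← R3 + (8/13)·R2: [0, 0, 70/13, -5/13, -45/13, 10]
The echelon form has 3 nonzero rows, and every pivot lies in the first 5 columns, so rank(M) = rank([M|b]) = 3.
The system is consistent.
Free variables = (unknowns) − (rank) = 5 − 3 = 2.

2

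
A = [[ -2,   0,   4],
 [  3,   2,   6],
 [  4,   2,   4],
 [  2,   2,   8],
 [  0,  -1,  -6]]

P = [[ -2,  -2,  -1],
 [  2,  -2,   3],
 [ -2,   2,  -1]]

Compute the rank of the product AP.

2

First compute AP:
[[ -4,  12,  -2],
 [-14,   2,  -3],
 [-12,  -4,  -2],
 [-16,   8,  -4],
 [ 10, -10,   3]]
Now row reduce the product.
R2 ← R2 − (7/2)·R1: [0, -40, 4]
R3 ← R3 − (3)·R1: [0, -40, 4]
R4 ← R4 − (4)·R1: [0, -40, 4]
R5 ← R5 + (5/2)·R1: [0, 20, -2]
R3 ← R3 − R2: [0, 0, 0]
R4 ← R4 − R2: [0, 0, 0]
R5 ← R5 + (1/2)·R2: [0, 0, 0]
2 nonzero rows, so rank(AP) = 2.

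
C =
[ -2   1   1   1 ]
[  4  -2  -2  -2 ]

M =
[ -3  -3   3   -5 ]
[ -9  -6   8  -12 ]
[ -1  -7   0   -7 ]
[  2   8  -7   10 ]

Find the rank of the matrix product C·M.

First compute CM:
[[ -2,   1,  -5,   1],
 [  4,  -2,  10,  -2]]
Now row reduce the product.
R2 ← R2 + (2)·R1: [0, 0, 0, 0]
1 nonzero row, so rank(CM) = 1.

1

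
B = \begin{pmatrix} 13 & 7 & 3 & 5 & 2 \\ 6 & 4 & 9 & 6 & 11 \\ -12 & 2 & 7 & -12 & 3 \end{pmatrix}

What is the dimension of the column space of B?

3

Row reduce to echelon form.
R2 ← R2 − (6/13)·R1: [0, 10/13, 99/13, 48/13, 131/13]
R3 ← R3 + (12/13)·R1: [0, 110/13, 127/13, -96/13, 63/13]
R3 ← R3 − (11)·R2: [0, 0, -74, -48, -106]
Echelon form has 3 nonzero rows, so rank(B) = 3.
The column space has dimension equal to the rank: 3.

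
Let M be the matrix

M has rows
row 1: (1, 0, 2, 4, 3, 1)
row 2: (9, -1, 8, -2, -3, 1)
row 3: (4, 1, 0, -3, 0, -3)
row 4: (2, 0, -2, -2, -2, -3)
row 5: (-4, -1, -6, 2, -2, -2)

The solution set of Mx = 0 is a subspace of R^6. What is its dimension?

Row reduce to echelon form.
R2 ← R2 − (9)·R1: [0, -1, -10, -38, -30, -8]
R3 ← R3 − (4)·R1: [0, 1, -8, -19, -12, -7]
R4 ← R4 − (2)·R1: [0, 0, -6, -10, -8, -5]
R5 ← R5 + (4)·R1: [0, -1, 2, 18, 10, 2]
R3 ← R3 + R2: [0, 0, -18, -57, -42, -15]
R5 ← R5 − R2: [0, 0, 12, 56, 40, 10]
R4 ← R4 − (1/3)·R3: [0, 0, 0, 9, 6, 0]
R5 ← R5 + (2/3)·R3: [0, 0, 0, 18, 12, 0]
R5 ← R5 − (2)·R4: [0, 0, 0, 0, 0, 0]
4 nonzero rows, so rank(M) = 4.
M has 6 columns; by rank–nullity, nullity = 6 − 4 = 2.

2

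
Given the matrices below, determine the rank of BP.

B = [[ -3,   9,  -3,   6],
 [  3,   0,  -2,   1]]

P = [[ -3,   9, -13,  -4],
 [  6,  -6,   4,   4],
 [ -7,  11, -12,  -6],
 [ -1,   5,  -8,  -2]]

2

First compute BP:
[[ 78, -84,  63,  54],
 [  4,  10, -23,  -2]]
Now row reduce the product.
R2 ← R2 − (2/39)·R1: [0, 186/13, -341/13, -62/13]
2 nonzero rows, so rank(BP) = 2.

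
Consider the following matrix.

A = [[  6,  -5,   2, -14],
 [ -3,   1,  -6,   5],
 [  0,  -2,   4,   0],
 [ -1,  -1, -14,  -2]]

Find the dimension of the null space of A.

Row reduce to echelon form.
R2 ← R2 + (1/2)·R1: [0, -3/2, -5, -2]
R4 ← R4 + (1/6)·R1: [0, -11/6, -41/3, -13/3]
R3 ← R3 − (4/3)·R2: [0, 0, 32/3, 8/3]
R4 ← R4 − (11/9)·R2: [0, 0, -68/9, -17/9]
R4 ← R4 + (17/24)·R3: [0, 0, 0, 0]
3 nonzero rows, so rank(A) = 3.
A has 4 columns; by rank–nullity, nullity = 4 − 3 = 1.

1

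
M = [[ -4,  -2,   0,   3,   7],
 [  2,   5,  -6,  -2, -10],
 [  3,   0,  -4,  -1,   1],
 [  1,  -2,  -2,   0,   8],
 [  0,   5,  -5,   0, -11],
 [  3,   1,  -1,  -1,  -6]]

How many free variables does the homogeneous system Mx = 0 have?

Row reduce to echelon form.
R2 ← R2 + (1/2)·R1: [0, 4, -6, -1/2, -13/2]
R3 ← R3 + (3/4)·R1: [0, -3/2, -4, 5/4, 25/4]
R4 ← R4 + (1/4)·R1: [0, -5/2, -2, 3/4, 39/4]
R6 ← R6 + (3/4)·R1: [0, -1/2, -1, 5/4, -3/4]
R3 ← R3 + (3/8)·R2: [0, 0, -25/4, 17/16, 61/16]
R4 ← R4 + (5/8)·R2: [0, 0, -23/4, 7/16, 91/16]
R5 ← R5 − (5/4)·R2: [0, 0, 5/2, 5/8, -23/8]
R6 ← R6 + (1/8)·R2: [0, 0, -7/4, 19/16, -25/16]
R4 ← R4 − (23/25)·R3: [0, 0, 0, -27/50, 109/50]
R5 ← R5 + (2/5)·R3: [0, 0, 0, 21/20, -27/20]
R6 ← R6 − (7/25)·R3: [0, 0, 0, 89/100, -263/100]
R5 ← R5 + (35/18)·R4: [0, 0, 0, 0, 26/9]
R6 ← R6 + (89/54)·R4: [0, 0, 0, 0, 26/27]
R6 ← R6 − (1/3)·R5: [0, 0, 0, 0, 0]
5 nonzero rows, so rank(M) = 5.
M has 5 columns; by rank–nullity, nullity = 5 − 5 = 0.

0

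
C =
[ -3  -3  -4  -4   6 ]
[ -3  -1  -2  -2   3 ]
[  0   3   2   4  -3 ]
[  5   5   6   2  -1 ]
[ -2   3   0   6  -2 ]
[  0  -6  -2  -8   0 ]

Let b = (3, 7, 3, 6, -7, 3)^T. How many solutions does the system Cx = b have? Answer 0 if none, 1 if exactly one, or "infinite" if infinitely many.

0

Row reduce the augmented matrix [C | b].
R2 ← R2 − R1: [0, 2, 2, 2, -3, 4]
R4 ← R4 + (5/3)·R1: [0, 0, -2/3, -14/3, 9, 11]
R5 ← R5 − (2/3)·R1: [0, 5, 8/3, 26/3, -6, -9]
R3 ← R3 − (3/2)·R2: [0, 0, -1, 1, 3/2, -3]
R5 ← R5 − (5/2)·R2: [0, 0, -7/3, 11/3, 3/2, -19]
R6 ← R6 + (3)·R2: [0, 0, 4, -2, -9, 15]
R4 ← R4 − (2/3)·R3: [0, 0, 0, -16/3, 8, 13]
R5 ← R5 − (7/3)·R3: [0, 0, 0, 4/3, -2, -12]
R6 ← R6 + (4)·R3: [0, 0, 0, 2, -3, 3]
R5 ← R5 + (1/4)·R4: [0, 0, 0, 0, 0, -35/4]
R6 ← R6 + (3/8)·R4: [0, 0, 0, 0, 0, 63/8]
R6 ← R6 + (9/10)·R5: [0, 0, 0, 0, 0, 0]
The echelon form has 5 nonzero rows; the last pivot sits in the augmented column, so rank(C) = 4 but rank([C|b]) = 5.
Since the ranks differ, the system is inconsistent.
It has no solutions.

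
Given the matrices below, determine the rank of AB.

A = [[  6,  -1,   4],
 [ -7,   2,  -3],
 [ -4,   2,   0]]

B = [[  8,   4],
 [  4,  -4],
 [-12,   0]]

2

First compute AB:
[[ -4,  28],
 [-12, -36],
 [-24, -24]]
Now row reduce the product.
R2 ← R2 − (3)·R1: [0, -120]
R3 ← R3 − (6)·R1: [0, -192]
R3 ← R3 − (8/5)·R2: [0, 0]
2 nonzero rows, so rank(AB) = 2.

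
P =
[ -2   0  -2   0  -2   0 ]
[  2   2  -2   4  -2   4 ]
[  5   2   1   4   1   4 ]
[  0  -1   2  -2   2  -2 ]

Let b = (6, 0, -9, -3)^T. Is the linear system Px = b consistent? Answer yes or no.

Row reduce the augmented matrix [P | b].
R2 ← R2 + R1: [0, 2, -4, 4, -4, 4, 6]
R3 ← R3 + (5/2)·R1: [0, 2, -4, 4, -4, 4, 6]
R3 ← R3 − R2: [0, 0, 0, 0, 0, 0, 0]
R4 ← R4 + (1/2)·R2: [0, 0, 0, 0, 0, 0, 0]
The echelon form has 2 nonzero rows, and every pivot lies in the first 6 columns, so rank(P) = rank([P|b]) = 2.
The system is consistent.

yes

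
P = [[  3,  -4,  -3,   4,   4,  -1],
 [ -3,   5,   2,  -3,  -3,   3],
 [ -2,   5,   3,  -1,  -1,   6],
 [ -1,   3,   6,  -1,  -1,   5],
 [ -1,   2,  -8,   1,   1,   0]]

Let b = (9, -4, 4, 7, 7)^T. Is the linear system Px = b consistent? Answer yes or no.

Row reduce the augmented matrix [P | b].
R2 ← R2 + R1: [0, 1, -1, 1, 1, 2, 5]
R3 ← R3 + (2/3)·R1: [0, 7/3, 1, 5/3, 5/3, 16/3, 10]
R4 ← R4 + (1/3)·R1: [0, 5/3, 5, 1/3, 1/3, 14/3, 10]
R5 ← R5 + (1/3)·R1: [0, 2/3, -9, 7/3, 7/3, -1/3, 10]
R3 ← R3 − (7/3)·R2: [0, 0, 10/3, -2/3, -2/3, 2/3, -5/3]
R4 ← R4 − (5/3)·R2: [0, 0, 20/3, -4/3, -4/3, 4/3, 5/3]
R5 ← R5 − (2/3)·R2: [0, 0, -25/3, 5/3, 5/3, -5/3, 20/3]
R4 ← R4 − (2)·R3: [0, 0, 0, 0, 0, 0, 5]
R5 ← R5 + (5/2)·R3: [0, 0, 0, 0, 0, 0, 5/2]
R5 ← R5 − (1/2)·R4: [0, 0, 0, 0, 0, 0, 0]
The echelon form has 4 nonzero rows; the last pivot sits in the augmented column, so rank(P) = 3 but rank([P|b]) = 4.
Since the ranks differ, the system is inconsistent.

no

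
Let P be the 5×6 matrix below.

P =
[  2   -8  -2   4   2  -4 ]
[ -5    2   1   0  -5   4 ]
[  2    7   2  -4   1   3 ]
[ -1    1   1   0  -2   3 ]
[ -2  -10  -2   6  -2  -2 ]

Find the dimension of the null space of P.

3

Row reduce to echelon form.
R2 ← R2 + (5/2)·R1: [0, -18, -4, 10, 0, -6]
R3 ← R3 − R1: [0, 15, 4, -8, -1, 7]
R4 ← R4 + (1/2)·R1: [0, -3, 0, 2, -1, 1]
R5 ← R5 + R1: [0, -18, -4, 10, 0, -6]
R3 ← R3 + (5/6)·R2: [0, 0, 2/3, 1/3, -1, 2]
R4 ← R4 − (1/6)·R2: [0, 0, 2/3, 1/3, -1, 2]
R5 ← R5 − R2: [0, 0, 0, 0, 0, 0]
R4 ← R4 − R3: [0, 0, 0, 0, 0, 0]
3 nonzero rows, so rank(P) = 3.
P has 6 columns; by rank–nullity, nullity = 6 − 3 = 3.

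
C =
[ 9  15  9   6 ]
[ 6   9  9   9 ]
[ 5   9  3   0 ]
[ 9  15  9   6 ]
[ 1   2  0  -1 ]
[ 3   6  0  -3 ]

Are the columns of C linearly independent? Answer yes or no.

Row reduce C to echelon form.
R2 ← R2 − (2/3)·R1: [0, -1, 3, 5]
R3 ← R3 − (5/9)·R1: [0, 2/3, -2, -10/3]
R4 ← R4 − R1: [0, 0, 0, 0]
R5 ← R5 − (1/9)·R1: [0, 1/3, -1, -5/3]
R6 ← R6 − (1/3)·R1: [0, 1, -3, -5]
R3 ← R3 + (2/3)·R2: [0, 0, 0, 0]
R5 ← R5 + (1/3)·R2: [0, 0, 0, 0]
R6 ← R6 + R2: [0, 0, 0, 0]
2 pivots among 4 columns.
Only 2 < 4 pivot columns, so the columns are linearly dependent.

no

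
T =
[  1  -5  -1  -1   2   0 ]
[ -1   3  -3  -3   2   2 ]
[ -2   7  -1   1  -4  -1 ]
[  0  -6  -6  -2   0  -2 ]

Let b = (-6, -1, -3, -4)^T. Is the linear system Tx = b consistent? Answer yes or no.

no

Row reduce the augmented matrix [T | b].
R2 ← R2 + R1: [0, -2, -4, -4, 4, 2, -7]
R3 ← R3 + (2)·R1: [0, -3, -3, -1, 0, -1, -15]
R3 ← R3 − (3/2)·R2: [0, 0, 3, 5, -6, -4, -9/2]
R4 ← R4 − (3)·R2: [0, 0, 6, 10, -12, -8, 17]
R4 ← R4 − (2)·R3: [0, 0, 0, 0, 0, 0, 26]
The echelon form has 4 nonzero rows; the last pivot sits in the augmented column, so rank(T) = 3 but rank([T|b]) = 4.
Since the ranks differ, the system is inconsistent.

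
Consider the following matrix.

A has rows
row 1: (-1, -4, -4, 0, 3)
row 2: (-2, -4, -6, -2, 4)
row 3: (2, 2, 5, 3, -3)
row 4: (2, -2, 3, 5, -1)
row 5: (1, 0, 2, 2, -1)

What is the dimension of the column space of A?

Row reduce to echelon form.
R2 ← R2 − (2)·R1: [0, 4, 2, -2, -2]
R3 ← R3 + (2)·R1: [0, -6, -3, 3, 3]
R4 ← R4 + (2)·R1: [0, -10, -5, 5, 5]
R5 ← R5 + R1: [0, -4, -2, 2, 2]
R3 ← R3 + (3/2)·R2: [0, 0, 0, 0, 0]
R4 ← R4 + (5/2)·R2: [0, 0, 0, 0, 0]
R5 ← R5 + R2: [0, 0, 0, 0, 0]
Echelon form has 2 nonzero rows, so rank(A) = 2.
The column space has dimension equal to the rank: 2.

2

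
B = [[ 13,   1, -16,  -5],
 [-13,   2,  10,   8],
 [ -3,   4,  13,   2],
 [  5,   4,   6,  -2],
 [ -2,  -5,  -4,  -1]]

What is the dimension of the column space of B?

Row reduce to echelon form.
R2 ← R2 + R1: [0, 3, -6, 3]
R3 ← R3 + (3/13)·R1: [0, 55/13, 121/13, 11/13]
R4 ← R4 − (5/13)·R1: [0, 47/13, 158/13, -1/13]
R5 ← R5 + (2/13)·R1: [0, -63/13, -84/13, -23/13]
R3 ← R3 − (55/39)·R2: [0, 0, 231/13, -44/13]
R4 ← R4 − (47/39)·R2: [0, 0, 252/13, -48/13]
R5 ← R5 + (21/13)·R2: [0, 0, -210/13, 40/13]
R4 ← R4 − (12/11)·R3: [0, 0, 0, 0]
R5 ← R5 + (10/11)·R3: [0, 0, 0, 0]
Echelon form has 3 nonzero rows, so rank(B) = 3.
The column space has dimension equal to the rank: 3.

3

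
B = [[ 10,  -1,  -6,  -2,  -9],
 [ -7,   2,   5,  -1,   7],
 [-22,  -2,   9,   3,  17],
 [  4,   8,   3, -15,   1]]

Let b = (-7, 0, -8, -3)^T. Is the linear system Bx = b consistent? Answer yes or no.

no

Row reduce the augmented matrix [B | b].
R2 ← R2 + (7/10)·R1: [0, 13/10, 4/5, -12/5, 7/10, -49/10]
R3 ← R3 + (11/5)·R1: [0, -21/5, -21/5, -7/5, -14/5, -117/5]
R4 ← R4 − (2/5)·R1: [0, 42/5, 27/5, -71/5, 23/5, -1/5]
R3 ← R3 + (42/13)·R2: [0, 0, -21/13, -119/13, -7/13, -510/13]
R4 ← R4 − (84/13)·R2: [0, 0, 3/13, 17/13, 1/13, 409/13]
R4 ← R4 + (1/7)·R3: [0, 0, 0, 0, 0, 181/7]
The echelon form has 4 nonzero rows; the last pivot sits in the augmented column, so rank(B) = 3 but rank([B|b]) = 4.
Since the ranks differ, the system is inconsistent.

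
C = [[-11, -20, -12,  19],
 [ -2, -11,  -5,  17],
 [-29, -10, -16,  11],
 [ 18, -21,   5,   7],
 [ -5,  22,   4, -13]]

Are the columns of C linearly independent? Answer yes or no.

Row reduce C to echelon form.
R2 ← R2 − (2/11)·R1: [0, -81/11, -31/11, 149/11]
R3 ← R3 − (29/11)·R1: [0, 470/11, 172/11, -430/11]
R4 ← R4 + (18/11)·R1: [0, -591/11, -161/11, 419/11]
R5 ← R5 − (5/11)·R1: [0, 342/11, 104/11, -238/11]
R3 ← R3 + (470/81)·R2: [0, 0, -58/81, 3200/81]
R4 ← R4 − (197/27)·R2: [0, 0, 160/27, -1640/27]
R5 ← R5 + (38/9)·R2: [0, 0, -22/9, 320/9]
R4 ← R4 + (240/29)·R3: [0, 0, 0, 7720/29]
R5 ← R5 − (99/29)·R3: [0, 0, 0, -2880/29]
R5 ← R5 + (72/193)·R4: [0, 0, 0, 0]
4 pivots among 4 columns.
Every column is a pivot column, so the columns are linearly independent.

yes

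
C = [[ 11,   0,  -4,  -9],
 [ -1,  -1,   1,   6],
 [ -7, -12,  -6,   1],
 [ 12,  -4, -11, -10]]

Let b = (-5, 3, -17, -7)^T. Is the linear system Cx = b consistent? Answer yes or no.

yes

Row reduce the augmented matrix [C | b].
R2 ← R2 + (1/11)·R1: [0, -1, 7/11, 57/11, 28/11]
R3 ← R3 + (7/11)·R1: [0, -12, -94/11, -52/11, -222/11]
R4 ← R4 − (12/11)·R1: [0, -4, -73/11, -2/11, -17/11]
R3 ← R3 − (12)·R2: [0, 0, -178/11, -736/11, -558/11]
R4 ← R4 − (4)·R2: [0, 0, -101/11, -230/11, -129/11]
R4 ← R4 − (101/178)·R3: [0, 0, 0, 1518/89, 1518/89]
The echelon form has 4 nonzero rows, and every pivot lies in the first 4 columns, so rank(C) = rank([C|b]) = 4.
The system is consistent.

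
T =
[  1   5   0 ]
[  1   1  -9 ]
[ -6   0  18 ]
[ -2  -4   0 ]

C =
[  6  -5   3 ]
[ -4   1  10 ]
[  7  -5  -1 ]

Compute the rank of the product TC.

First compute TC:
[[-14,   0,  53],
 [-61,  41,  22],
 [ 90, -60, -36],
 [  4,   6, -46]]
Now row reduce the product.
R2 ← R2 − (61/14)·R1: [0, 41, -2925/14]
R3 ← R3 + (45/7)·R1: [0, -60, 2133/7]
R4 ← R4 + (2/7)·R1: [0, 6, -216/7]
R3 ← R3 + (60/41)·R2: [0, 0, -297/287]
R4 ← R4 − (6/41)·R2: [0, 0, -81/287]
R4 ← R4 − (3/11)·R3: [0, 0, 0]
3 nonzero rows, so rank(TC) = 3.

3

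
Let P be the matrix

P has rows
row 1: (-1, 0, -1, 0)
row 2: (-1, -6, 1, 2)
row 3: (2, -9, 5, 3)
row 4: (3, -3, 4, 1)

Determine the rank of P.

Row reduce to echelon form.
R2 ← R2 − R1: [0, -6, 2, 2]
R3 ← R3 + (2)·R1: [0, -9, 3, 3]
R4 ← R4 + (3)·R1: [0, -3, 1, 1]
R3 ← R3 − (3/2)·R2: [0, 0, 0, 0]
R4 ← R4 − (1/2)·R2: [0, 0, 0, 0]
Echelon form has 2 nonzero rows, so rank(P) = 2.

2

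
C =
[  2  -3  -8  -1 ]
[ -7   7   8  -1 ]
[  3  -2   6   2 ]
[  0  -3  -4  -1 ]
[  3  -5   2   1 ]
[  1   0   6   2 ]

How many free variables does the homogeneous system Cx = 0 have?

Row reduce to echelon form.
R2 ← R2 + (7/2)·R1: [0, -7/2, -20, -9/2]
R3 ← R3 − (3/2)·R1: [0, 5/2, 18, 7/2]
R5 ← R5 − (3/2)·R1: [0, -1/2, 14, 5/2]
R6 ← R6 − (1/2)·R1: [0, 3/2, 10, 5/2]
R3 ← R3 + (5/7)·R2: [0, 0, 26/7, 2/7]
R4 ← R4 − (6/7)·R2: [0, 0, 92/7, 20/7]
R5 ← R5 − (1/7)·R2: [0, 0, 118/7, 22/7]
R6 ← R6 + (3/7)·R2: [0, 0, 10/7, 4/7]
R4 ← R4 − (46/13)·R3: [0, 0, 0, 24/13]
R5 ← R5 − (59/13)·R3: [0, 0, 0, 24/13]
R6 ← R6 − (5/13)·R3: [0, 0, 0, 6/13]
R5 ← R5 − R4: [0, 0, 0, 0]
R6 ← R6 − (1/4)·R4: [0, 0, 0, 0]
4 nonzero rows, so rank(C) = 4.
C has 4 columns; by rank–nullity, nullity = 4 − 4 = 0.

0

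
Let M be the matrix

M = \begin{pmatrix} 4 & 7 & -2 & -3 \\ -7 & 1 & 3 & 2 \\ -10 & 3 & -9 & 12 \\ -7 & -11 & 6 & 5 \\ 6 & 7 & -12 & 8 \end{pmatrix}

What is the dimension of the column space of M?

Row reduce to echelon form.
R2 ← R2 + (7/4)·R1: [0, 53/4, -1/2, -13/4]
R3 ← R3 + (5/2)·R1: [0, 41/2, -14, 9/2]
R4 ← R4 + (7/4)·R1: [0, 5/4, 5/2, -1/4]
R5 ← R5 − (3/2)·R1: [0, -7/2, -9, 25/2]
R3 ← R3 − (82/53)·R2: [0, 0, -701/53, 505/53]
R4 ← R4 − (5/53)·R2: [0, 0, 135/53, 3/53]
R5 ← R5 + (14/53)·R2: [0, 0, -484/53, 617/53]
R4 ← R4 + (135/701)·R3: [0, 0, 0, 1326/701]
R5 ← R5 − (484/701)·R3: [0, 0, 0, 3549/701]
R5 ← R5 − (91/34)·R4: [0, 0, 0, 0]
Echelon form has 4 nonzero rows, so rank(M) = 4.
The column space has dimension equal to the rank: 4.

4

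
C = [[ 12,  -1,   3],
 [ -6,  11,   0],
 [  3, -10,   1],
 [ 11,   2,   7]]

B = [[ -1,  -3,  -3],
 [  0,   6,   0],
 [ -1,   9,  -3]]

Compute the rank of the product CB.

First compute CB:
[[-15, -15, -45],
 [  6,  84,  18],
 [ -4, -60, -12],
 [-18,  42, -54]]
Now row reduce the product.
R2 ← R2 + (2/5)·R1: [0, 78, 0]
R3 ← R3 − (4/15)·R1: [0, -56, 0]
R4 ← R4 − (6/5)·R1: [0, 60, 0]
R3 ← R3 + (28/39)·R2: [0, 0, 0]
R4 ← R4 − (10/13)·R2: [0, 0, 0]
2 nonzero rows, so rank(CB) = 2.

2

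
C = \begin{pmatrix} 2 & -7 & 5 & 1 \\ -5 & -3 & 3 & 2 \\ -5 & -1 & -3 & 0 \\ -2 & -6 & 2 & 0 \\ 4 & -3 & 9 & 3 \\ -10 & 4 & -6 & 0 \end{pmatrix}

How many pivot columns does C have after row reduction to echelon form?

4

Row reduce to echelon form.
R2 ← R2 + (5/2)·R1: [0, -41/2, 31/2, 9/2]
R3 ← R3 + (5/2)·R1: [0, -37/2, 19/2, 5/2]
R4 ← R4 + R1: [0, -13, 7, 1]
R5 ← R5 − (2)·R1: [0, 11, -1, 1]
R6 ← R6 + (5)·R1: [0, -31, 19, 5]
R3 ← R3 − (37/41)·R2: [0, 0, -184/41, -64/41]
R4 ← R4 − (26/41)·R2: [0, 0, -116/41, -76/41]
R5 ← R5 + (22/41)·R2: [0, 0, 300/41, 140/41]
R6 ← R6 − (62/41)·R2: [0, 0, -182/41, -74/41]
R4 ← R4 − (29/46)·R3: [0, 0, 0, -20/23]
R5 ← R5 + (75/46)·R3: [0, 0, 0, 20/23]
R6 ← R6 − (91/92)·R3: [0, 0, 0, -6/23]
R5 ← R5 + R4: [0, 0, 0, 0]
R6 ← R6 − (3/10)·R4: [0, 0, 0, 0]
Echelon form has 4 nonzero rows, so rank(C) = 4.
Each nonzero row contributes one pivot column: 4 pivot columns.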